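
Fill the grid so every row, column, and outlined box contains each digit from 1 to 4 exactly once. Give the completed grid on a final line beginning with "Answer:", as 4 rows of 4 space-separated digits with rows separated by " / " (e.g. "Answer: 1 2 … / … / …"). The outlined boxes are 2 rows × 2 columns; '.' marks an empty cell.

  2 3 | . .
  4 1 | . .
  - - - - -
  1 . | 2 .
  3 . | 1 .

Step 1. [r4c4∈{4}] r4c4 is down to just 4. So r4c4=4.
Step 2. [r2c4∈{2,3}] across row 2, 2 lands solely at r2c4 ⇒ r2c4=2.
Step 3. [r3c2∈{4}] only 4 remains possible at r3c2. So r3c2=4.
Step 4. [r1c3∈{4}] only 4 remains possible at r1c3. So r1c3=4.
Step 5. [r4c2∈{2}] nothing but 2 survives at r4c2, so r4c2=2.
Step 6. [r3c4∈{3}] only 3 remains possible at r3c4 ⇒ r3c4=3.
Step 7. [r1c4∈{1}] r1c4 has the single candidate 1. So r1c4=1.
Step 8. [r2c3∈{3}] nothing but 3 survives at r2c3. So r2c3=3.

Answer: 2 3 4 1 / 4 1 3 2 / 1 4 2 3 / 3 2 1 4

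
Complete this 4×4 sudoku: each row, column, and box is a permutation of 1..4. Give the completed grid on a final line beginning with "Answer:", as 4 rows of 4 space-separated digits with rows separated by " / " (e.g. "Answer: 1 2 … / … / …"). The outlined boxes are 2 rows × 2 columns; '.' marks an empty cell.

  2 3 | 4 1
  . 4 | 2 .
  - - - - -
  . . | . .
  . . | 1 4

Step 1. [r3c3∈{3}] r3c3's peers cover all but 3, so r3c3=3.
Step 2. [r3c2∈{1,2}] col 2 places 1 nowhere but r3c2. So r3c2=1.
Step 3. [r2c4∈{3}] only 3 remains possible at r2c4. So r2c4=3.
Step 4. [r3c4∈{2}] r3c4's peers cover all but 2 ⇒ r3c4=2.
Step 5. [r4c1∈{3}] r4c1 is down to just 3, so r4c1=3.
Step 6. [r3c1∈{4}] r3c1 is down to just 4 ⇒ r3c1=4.
Step 7. [r2c1∈{1}] nothing but 1 survives at r2c1, so r2c1=1.
Step 8. [r4c2∈{2}] r4c2 has the single candidate 2 ⇒ r4c2=2.

Answer: 2 3 4 1 / 1 4 2 3 / 4 1 3 2 / 3 2 1 4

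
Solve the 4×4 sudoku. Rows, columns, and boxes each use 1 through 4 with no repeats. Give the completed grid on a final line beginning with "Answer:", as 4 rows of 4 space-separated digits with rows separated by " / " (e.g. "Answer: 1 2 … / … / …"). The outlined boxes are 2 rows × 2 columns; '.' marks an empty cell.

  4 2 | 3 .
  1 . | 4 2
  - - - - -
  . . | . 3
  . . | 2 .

Step 1. [r3c2∈{1,4}] 4 has one home in row 3: r3c2, so r3c2=4.
Step 2. [r4c2∈{1,3}] r4c2 is the only open cell in col 2 admitting 1. So r4c2=1.
Step 3. [r4c4∈{4}] only 4 remains possible at r4c4, so r4c4=4.
Step 4. [r2c2∈{3}] r2c2 has the single candidate 3 ⇒ r2c2=3.
Step 5. [r1c4∈{1}] r1c4's peers cover all but 1, so r1c4=1.
Step 6. [r4c1∈{3}] r4c1 has the single candidate 3, so r4c1=3.
Step 7. [r3c3∈{1}] r3c3's peers cover all but 1 ⇒ r3c3=1.
Step 8. [r3c1∈{2}] nothing but 2 survives at r3c1. So r3c1=2.

Answer: 4 2 3 1 / 1 3 4 2 / 2 4 1 3 / 3 1 2 4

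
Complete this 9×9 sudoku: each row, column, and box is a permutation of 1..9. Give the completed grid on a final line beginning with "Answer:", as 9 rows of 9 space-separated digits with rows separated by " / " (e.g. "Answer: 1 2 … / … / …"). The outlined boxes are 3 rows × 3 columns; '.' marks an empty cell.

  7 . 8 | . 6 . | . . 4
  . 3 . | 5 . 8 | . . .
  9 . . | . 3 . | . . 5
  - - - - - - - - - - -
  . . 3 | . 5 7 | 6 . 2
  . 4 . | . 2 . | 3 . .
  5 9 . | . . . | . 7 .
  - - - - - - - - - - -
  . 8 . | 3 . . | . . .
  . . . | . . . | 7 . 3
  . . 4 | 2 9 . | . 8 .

Step 1. [r4c2∈{1}] nothing but 1 survives at r4c2. So r4c2=1.
Step 2. [r6c3∈{2,6}] 2 has one home in row 6: r6c3. So r6c3=2.
Step 3. [r7c5∈{1,4,7}] 7 has one home in box 8: r7c5 ⇒ r7c5=7.
Step 4. [r2c1∈{1,2,4,6}] across col 1, 4 lands solely at r2c1. So r2c1=4.
Step 5. [r2c5∈{1}] only 1 remains possible at r2c5 ⇒ r2c5=1.
Step 6. [r2c3∈{6}] r2c3's peers cover all but 6, so r2c3=6.
Step 7. [r5c1∈{6,8}] in box 4, 6 fits only at r5c1 ⇒ r5c1=6.
Step 8. [r1c4∈{9}] r1c4 has the single candidate 9. So r1c4=9.
Step 9. [r4c8∈{4,9}] row 4 places 9 nowhere but r4c8 ⇒ r4c8=9.
Step 10. [r2c8∈{2}] nothing but 2 survives at r2c8, so r2c8=2.
Step 11. [r6c7∈{1,4,8}] in box 6, 4 fits only at r6c7. So r6c7=4.
Step 12. [r1c7∈{1}] r1c7 has the single candidate 1 ⇒ r1c7=1.
Step 13. [r8c5∈{4,8}] across col 5, 4 lands solely at r8c5 ⇒ r8c5=4.
Step 14. [r9c7∈{5}] nothing but 5 survives at r9c7, so r9c7=5.
Step 15. [r8c4∈{1,6,8}] in row 8, 8 fits only at r8c4, so r8c4=8.
Step 16. [r5c4∈{1}] r5c4 is down to just 1. So r5c4=1.
Step 17. [r8c3∈{1,5,9}] 9 has one home in row 8: r8c3. So r8c3=9.
Step 18. [r7c3∈{1,5}] r7c3 is the only open cell in col 3 admitting 5. So r7c3=5.
Step 19. [r6c9∈{1,8}] in row 6, 1 fits only at r6c9, so r6c9=1.
Step 20. [r9c9∈{6}] only 6 remains possible at r9c9. So r9c9=6.
Step 21. [r8c8∈{1}] r8c8 is down to just 1. So r8c8=1.
Step 22. [r3c2∈{2}] nothing but 2 survives at r3c2, so r3c2=2.
Step 23. [r7c6∈{1,6}] r7c6 is the only open cell in row 7 admitting 6, so r7c6=6.
Step 24. [r7c9∈{9}] r7c9 has the single candidate 9. So r7c9=9.
Step 25. [r7c1∈{1,2}] 1 has one home in row 7: r7c1. So r7c1=1.
Step 26. [r3c4∈{4,7}] across row 3, 7 lands solely at r3c4, so r3c4=7.
Step 27. [r4c4∈{4}] r4c4's peers cover all but 4. So r4c4=4.
Step 28. [r9c1∈{3}] only 3 remains possible at r9c1. So r9c1=3.
Step 29. [r8c2∈{6}] r8c2 has the single candidate 6, so r8c2=6.
Step 30. [r1c6∈{2}] only 2 remains possible at r1c6, so r1c6=2.
Step 31. [r7c7∈{2}] r7c7's peers cover all but 2. So r7c7=2.
Step 32. [r1c8∈{3}] r1c8 has the single candidate 3. So r1c8=3.
Step 33. [r5c6∈{9}] nothing but 9 survives at r5c6 ⇒ r5c6=9.
Step 34. [r2c7∈{9}] only 9 remains possible at r2c7, so r2c7=9.
Step 35. [r6c5∈{8}] r6c5's peers cover all but 8. So r6c5=8.
Step 36. [r3c3∈{1}] r3c3's peers cover all but 1, so r3c3=1.
Step 37. [r5c3∈{7}] only 7 remains possible at r5c3 ⇒ r5c3=7.
Step 38. [r5c8∈{5}] r5c8's peers cover all but 5. So r5c8=5.
Step 39. [r3c7∈{8}] nothing but 8 survives at r3c7. So r3c7=8.
Step 40. [r9c6∈{1}] r9c6 has the single candidate 1. So r9c6=1.
Step 41. [r2c9∈{7}] r2c9's peers cover all but 7 ⇒ r2c9=7.
Step 42. [r1c2∈{5}] r1c2 has the single candidate 5 ⇒ r1c2=5.
Step 43. [r8c1∈{2}] r8c1's peers cover all but 2, so r8c1=2.
Step 44. [r6c4∈{6}] r6c4 is down to just 6, so r6c4=6.
Step 45. [r3c8∈{6}] nothing but 6 survives at r3c8 ⇒ r3c8=6.
Step 46. [r7c8∈{4}] r7c8 is down to just 4 ⇒ r7c8=4.
Step 47. [r5c9∈{8}] nothing but 8 survives at r5c9, so r5c9=8.
Step 48. [r4c1∈{8}] r4c1 is down to just 8 ⇒ r4c1=8.
Step 49. [r3c6∈{4}] nothing but 4 survives at r3c6 ⇒ r3c6=4.
Step 50. [r9c2∈{7}] r9c2's peers cover all but 7, so r9c2=7.
Step 51. [r8c6∈{5}] nothing but 5 survives at r8c6. So r8c6=5.
Step 52. [r6c6∈{3}] nothing but 3 survives at r6c6. So r6c6=3.

Answer: 7 5 8 9 6 2 1 3 4 / 4 3 6 5 1 8 9 2 7 / 9 2 1 7 3 4 8 6 5 / 8 1 3 4 5 7 6 9 2 / 6 4 7 1 2 9 3 5 8 / 5 9 2 6 8 3 4 7 1 / 1 8 5 3 7 6 2 4 9 / 2 6 9 8 4 5 7 1 3 / 3 7 4 2 9 1 5 8 6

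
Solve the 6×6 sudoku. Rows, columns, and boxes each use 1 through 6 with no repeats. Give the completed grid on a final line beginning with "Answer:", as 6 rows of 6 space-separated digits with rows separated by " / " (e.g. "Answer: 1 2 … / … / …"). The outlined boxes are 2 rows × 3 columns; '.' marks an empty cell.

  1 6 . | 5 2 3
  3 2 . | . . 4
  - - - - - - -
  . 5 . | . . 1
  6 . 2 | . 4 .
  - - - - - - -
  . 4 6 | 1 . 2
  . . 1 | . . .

Step 1. [r3c3∈{3,4}] r3c3 is the only open cell in col 3 admitting 3, so r3c3=3.
Step 2. [r3c5∈{6}] r3c5's peers cover all but 6 ⇒ r3c5=6.
Step 3. [r5c5∈{3,5}] in row 5, 3 fits only at r5c5. So r5c5=3.
Step 4. [r6c5∈{5}] r6c5's peers cover all but 5. So r6c5=5.
Step 5. [r6c4∈{4,6}] across row 6, 4 lands solely at r6c4, so r6c4=4.
Step 6. [r6c2∈{3}] nothing but 3 survives at r6c2, so r6c2=3.
Step 7. [r6c6∈{6}] r6c6's peers cover all but 6, so r6c6=6.
Step 8. [r6c1∈{2}] nothing but 2 survives at r6c1, so r6c1=2.
Step 9. [r4c4∈{3}] r4c4 is down to just 3. So r4c4=3.
Step 10. [r2c3∈{5}] only 5 remains possible at r2c3 ⇒ r2c3=5.
Step 11. [r4c6∈{5}] r4c6 has the single candidate 5, so r4c6=5.
Step 12. [r4c2∈{1}] r4c2 has the single candidate 1. So r4c2=1.
Step 13. [r3c4∈{2}] r3c4 has the single candidate 2. So r3c4=2.
Step 14. [r2c5∈{1}] r2c5 is down to just 1 ⇒ r2c5=1.
Step 15. [r3c1∈{4}] only 4 remains possible at r3c1 ⇒ r3c1=4.
Step 16. [r2c4∈{6}] only 6 remains possible at r2c4. So r2c4=6.
Step 17. [r1c3∈{4}] r1c3 is down to just 4, so r1c3=4.
Step 18. [r5c1∈{5}] r5c1 has the single candidate 5, so r5c1=5.

Answer: 1 6 4 5 2 3 / 3 2 5 6 1 4 / 4 5 3 2 6 1 / 6 1 2 3 4 5 / 5 4 6 1 3 2 / 2 3 1 4 5 6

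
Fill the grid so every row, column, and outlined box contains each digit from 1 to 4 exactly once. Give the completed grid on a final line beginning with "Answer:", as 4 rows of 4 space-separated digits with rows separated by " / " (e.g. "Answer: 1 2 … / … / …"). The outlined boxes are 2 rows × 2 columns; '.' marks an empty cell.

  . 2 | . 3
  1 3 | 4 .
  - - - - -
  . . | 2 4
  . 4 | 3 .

Step 1. [r3c2∈{1}] r3c2's peers cover all but 1. So r3c2=1.
Step 2. [r1c1∈{4}] nothing but 4 survives at r1c1 ⇒ r1c1=4.
Step 3. [r4c4∈{1}] nothing but 1 survives at r4c4, so r4c4=1.
Step 4. [r2c4∈{2}] only 2 remains possible at r2c4. So r2c4=2.
Step 5. [r1c3∈{1}] r1c3's peers cover all but 1 ⇒ r1c3=1.
Step 6. [r3c1∈{3}] r3c1 is down to just 3, so r3c1=3.
Step 7. [r4c1∈{2}] r4c1's peers cover all but 2, so r4c1=2.

Answer: 4 2 1 3 / 1 3 4 2 / 3 1 2 4 / 2 4 3 1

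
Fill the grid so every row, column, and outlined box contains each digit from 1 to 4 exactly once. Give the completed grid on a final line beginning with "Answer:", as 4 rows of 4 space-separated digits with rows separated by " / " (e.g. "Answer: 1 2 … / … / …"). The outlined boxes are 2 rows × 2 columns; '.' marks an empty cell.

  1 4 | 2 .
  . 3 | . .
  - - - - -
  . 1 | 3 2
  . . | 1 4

Step 1. [r4c1∈{2,3}] row 4 places 3 nowhere but r4c1. So r4c1=3.
Step 2. [r2c1∈{2}] r2c1 has the single candidate 2. So r2c1=2.
Step 3. [r2c4∈{1}] r2c4 is down to just 1, so r2c4=1.
Step 4. [r2c3∈{4}] only 4 remains possible at r2c3, so r2c3=4.
Step 5. [r1c4∈{3}] r1c4's peers cover all but 3 ⇒ r1c4=3.
Step 6. [r3c1∈{4}] r3c1's peers cover all but 4 ⇒ r3c1=4.
Step 7. [r4c2∈{2}] r4c2 is down to just 2. So r4c2=2.

Answer: 1 4 2 3 / 2 3 4 1 / 4 1 3 2 / 3 2 1 4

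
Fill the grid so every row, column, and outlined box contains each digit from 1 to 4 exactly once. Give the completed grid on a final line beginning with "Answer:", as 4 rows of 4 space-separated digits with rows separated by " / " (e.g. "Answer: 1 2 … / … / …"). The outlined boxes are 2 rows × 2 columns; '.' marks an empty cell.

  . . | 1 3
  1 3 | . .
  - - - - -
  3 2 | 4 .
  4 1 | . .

Step 1. [r4c4∈{2}] only 2 remains possible at r4c4, so r4c4=2.
Step 2. [r1c1∈{2}] r1c1 is down to just 2, so r1c1=2.
Step 3. [r4c3∈{3}] r4c3 has the single candidate 3 ⇒ r4c3=3.
Step 4. [r3c4∈{1}] r3c4 has the single candidate 1 ⇒ r3c4=1.
Step 5. [r2c3∈{2}] only 2 remains possible at r2c3 ⇒ r2c3=2.
Step 6. [r2c4∈{4}] nothing but 4 survives at r2c4, so r2c4=4.
Step 7. [r1c2∈{4}] nothing but 4 survives at r1c2 ⇒ r1c2=4.

Answer: 2 4 1 3 / 1 3 2 4 / 3 2 4 1 / 4 1 3 2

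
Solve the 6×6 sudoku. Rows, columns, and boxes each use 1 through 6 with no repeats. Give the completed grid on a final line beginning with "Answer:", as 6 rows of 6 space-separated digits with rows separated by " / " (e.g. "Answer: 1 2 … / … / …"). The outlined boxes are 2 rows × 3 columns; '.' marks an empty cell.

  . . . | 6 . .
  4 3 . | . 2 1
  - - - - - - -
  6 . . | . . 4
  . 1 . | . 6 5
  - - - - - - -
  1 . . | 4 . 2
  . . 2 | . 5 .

Step 1. [r5c5∈{3}] r5c5 is down to just 3, so r5c5=3.
Step 2. [r1c1∈{2,5}] col 1 places 5 nowhere but r1c1. So r1c1=5.
Step 3. [r4c1∈{2,3}] across col 1, 2 lands solely at r4c1, so r4c1=2.
Step 4. [r4c4∈{3}] nothing but 3 survives at r4c4, so r4c4=3.
Step 5. [r3c2∈{5}] only 5 remains possible at r3c2. So r3c2=5.
Step 6. [r5c2∈{6}] r5c2 is down to just 6 ⇒ r5c2=6.
Step 7. [r3c5∈{1}] only 1 remains possible at r3c5, so r3c5=1.
Step 8. [r6c1∈{3}] only 3 remains possible at r6c1, so r6c1=3.
Step 9. [r2c3∈{6}] r2c3 is down to just 6, so r2c3=6.
Step 10. [r1c2∈{2}] only 2 remains possible at r1c2, so r1c2=2.
Step 11. [r4c3∈{4}] r4c3 is down to just 4, so r4c3=4.
Step 12. [r2c4∈{5}] r2c4 has the single candidate 5, so r2c4=5.
Step 13. [r3c3∈{3}] r3c3's peers cover all but 3 ⇒ r3c3=3.
Step 14. [r6c4∈{1}] r6c4 has the single candidate 1, so r6c4=1.
Step 15. [r1c6∈{3}] nothing but 3 survives at r1c6. So r1c6=3.
Step 16. [r6c6∈{6}] only 6 remains possible at r6c6, so r6c6=6.
Step 17. [r1c3∈{1}] only 1 remains possible at r1c3, so r1c3=1.
Step 18. [r5c3∈{5}] only 5 remains possible at r5c3. So r5c3=5.
Step 19. [r3c4∈{2}] nothing but 2 survives at r3c4. So r3c4=2.
Step 20. [r1c5∈{4}] only 4 remains possible at r1c5, so r1c5=4.
Step 21. [r6c2∈{4}] only 4 remains possible at r6c2. So r6c2=4.

Answer: 5 2 1 6 4 3 / 4 3 6 5 2 1 / 6 5 3 2 1 4 / 2 1 4 3 6 5 / 1 6 5 4 3 2 / 3 4 2 1 5 6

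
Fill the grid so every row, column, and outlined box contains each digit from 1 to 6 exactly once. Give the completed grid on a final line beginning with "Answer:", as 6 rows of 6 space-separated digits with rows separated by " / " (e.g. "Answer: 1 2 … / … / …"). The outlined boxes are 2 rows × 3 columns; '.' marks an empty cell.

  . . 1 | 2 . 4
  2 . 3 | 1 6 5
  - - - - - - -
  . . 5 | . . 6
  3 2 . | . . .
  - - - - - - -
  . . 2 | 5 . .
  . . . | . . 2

Step 1. [r4c4∈{4}] r4c4 is down to just 4. So r4c4=4.
Step 2. [r6c3∈{4,6}] r6c3 is the only open cell in col 3 admitting 4 ⇒ r6c3=4.
Step 3. [r5c6∈{1,3}] r5c6 is the only open cell in col 6 admitting 3 ⇒ r5c6=3.
Step 4. [r6c5∈{1}] r6c5 has the single candidate 1 ⇒ r6c5=1.
Step 5. [r6c2∈{3,5,6}] r6c2 is the only open cell in row 6 admitting 3. So r6c2=3.
Step 6. [r3c1∈{1,4}] across col 1, 4 lands solely at r3c1 ⇒ r3c1=4.
Step 7. [r6c1∈{5,6}] across row 6, 5 lands solely at r6c1. So r6c1=5.
Step 8. [r5c1∈{1,6}] r5c1 is the only open cell in col 1 admitting 1, so r5c1=1.
Step 9. [r1c5∈{3}] nothing but 3 survives at r1c5 ⇒ r1c5=3.
Step 10. [r1c2∈{5,6}] across row 1, 5 lands solely at r1c2. So r1c2=5.
Step 11. [r2c2∈{4}] r2c2 is down to just 4 ⇒ r2c2=4.
Step 12. [r5c2∈{6}] only 6 remains possible at r5c2. So r5c2=6.
Step 13. [r4c6∈{1}] nothing but 1 survives at r4c6 ⇒ r4c6=1.
Step 14. [r4c5∈{5}] only 5 remains possible at r4c5. So r4c5=5.
Step 15. [r4c3∈{6}] r4c3 is down to just 6, so r4c3=6.
Step 16. [r3c5∈{2}] only 2 remains possible at r3c5 ⇒ r3c5=2.
Step 17. [r3c4∈{3}] r3c4 has the single candidate 3 ⇒ r3c4=3.
Step 18. [r1c1∈{6}] r1c1 is down to just 6. So r1c1=6.
Step 19. [r5c5∈{4}] r5c5 has the single candidate 4. So r5c5=4.
Step 20. [r6c4∈{6}] r6c4 has the single candidate 6 ⇒ r6c4=6.
Step 21. [r3c2∈{1}] r3c2 is down to just 1 ⇒ r3c2=1.

Answer: 6 5 1 2 3 4 / 2 4 3 1 6 5 / 4 1 5 3 2 6 / 3 2 6 4 5 1 / 1 6 2 5 4 3 / 5 3 4 6 1 2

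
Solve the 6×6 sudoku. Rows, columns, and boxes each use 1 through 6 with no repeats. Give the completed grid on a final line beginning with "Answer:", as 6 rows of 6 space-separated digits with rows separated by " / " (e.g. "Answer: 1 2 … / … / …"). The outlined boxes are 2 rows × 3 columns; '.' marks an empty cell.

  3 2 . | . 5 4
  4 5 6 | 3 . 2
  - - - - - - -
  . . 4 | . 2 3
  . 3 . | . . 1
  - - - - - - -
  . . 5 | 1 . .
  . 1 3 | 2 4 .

Step 1. [r6c1∈{6}] r6c1's peers cover all but 6. So r6c1=6.
Step 2. [r4c5∈{6}] only 6 remains possible at r4c5 ⇒ r4c5=6.
Step 3. [r3c4∈{5}] only 5 remains possible at r3c4. So r3c4=5.
Step 4. [r4c3∈{2}] r4c3 is down to just 2, so r4c3=2.
Step 5. [r2c5∈{1}] r2c5 has the single candidate 1 ⇒ r2c5=1.
Step 6. [r4c4∈{4}] r4c4 is down to just 4. So r4c4=4.
Step 7. [r6c6∈{5}] r6c6's peers cover all but 5. So r6c6=5.
Step 8. [r1c4∈{6}] r1c4's peers cover all but 6. So r1c4=6.
Step 9. [r3c2∈{6}] r3c2 is down to just 6. So r3c2=6.
Step 10. [r5c6∈{6}] only 6 remains possible at r5c6, so r5c6=6.
Step 11. [r3c1∈{1}] r3c1 has the single candidate 1. So r3c1=1.
Step 12. [r5c2∈{4}] r5c2 has the single candidate 4. So r5c2=4.
Step 13. [r4c1∈{5}] r4c1 has the single candidate 5, so r4c1=5.
Step 14. [r5c1∈{2}] r5c1 has the single candidate 2. So r5c1=2.
Step 15. [r1c3∈{1}] only 1 remains possible at r1c3. So r1c3=1.
Step 16. [r5c5∈{3}] only 3 remains possible at r5c5 ⇒ r5c5=3.

Answer: 3 2 1 6 5 4 / 4 5 6 3 1 2 / 1 6 4 5 2 3 / 5 3 2 4 6 1 / 2 4 5 1 3 6 / 6 1 3 2 4 5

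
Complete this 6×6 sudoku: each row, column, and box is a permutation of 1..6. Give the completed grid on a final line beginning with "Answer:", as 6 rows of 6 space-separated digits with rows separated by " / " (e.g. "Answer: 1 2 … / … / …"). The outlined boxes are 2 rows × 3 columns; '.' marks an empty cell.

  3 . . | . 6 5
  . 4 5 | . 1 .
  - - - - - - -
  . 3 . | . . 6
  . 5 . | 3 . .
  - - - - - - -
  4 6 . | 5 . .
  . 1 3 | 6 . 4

Step 1. [r5c3∈{2}] r5c3 has the single candidate 2. So r5c3=2.
Step 2. [r3c4∈{1,2,4}] col 4 places 1 nowhere but r3c4, so r3c4=1.
Step 3. [r4c6∈{2}] nothing but 2 survives at r4c6. So r4c6=2.
Step 4. [r4c3∈{1,4,6}] col 3 places 6 nowhere but r4c3, so r4c3=6.
Step 5. [r1c2∈{2}] r1c2 is down to just 2. So r1c2=2.
Step 6. [r5c6∈{1,3}] across row 5, 1 lands solely at r5c6, so r5c6=1.
Step 7. [r4c5∈{4}] nothing but 4 survives at r4c5, so r4c5=4.
Step 8. [r1c3∈{1}] r1c3 is down to just 1. So r1c3=1.
Step 9. [r1c4∈{4}] r1c4 has the single candidate 4. So r1c4=4.
Step 10. [r3c3∈{4}] only 4 remains possible at r3c3 ⇒ r3c3=4.
Step 11. [r5c5∈{3}] r5c5 is down to just 3. So r5c5=3.
Step 12. [r3c1∈{2}] only 2 remains possible at r3c1, so r3c1=2.
Step 13. [r4c1∈{1}] r4c1 has the single candidate 1, so r4c1=1.
Step 14. [r3c5∈{5}] r3c5 is down to just 5 ⇒ r3c5=5.
Step 15. [r2c6∈{3}] r2c6's peers cover all but 3 ⇒ r2c6=3.
Step 16. [r2c4∈{2}] r2c4 is down to just 2. So r2c4=2.
Step 17. [r2c1∈{6}] r2c1's peers cover all but 6, so r2c1=6.
Step 18. [r6c5∈{2}] r6c5 is down to just 2. So r6c5=2.
Step 19. [r6c1∈{5}] only 5 remains possible at r6c1 ⇒ r6c1=5.

Answer: 3 2 1 4 6 5 / 6 4 5 2 1 3 / 2 3 4 1 5 6 / 1 5 6 3 4 2 / 4 6 2 5 3 1 / 5 1 3 6 2 4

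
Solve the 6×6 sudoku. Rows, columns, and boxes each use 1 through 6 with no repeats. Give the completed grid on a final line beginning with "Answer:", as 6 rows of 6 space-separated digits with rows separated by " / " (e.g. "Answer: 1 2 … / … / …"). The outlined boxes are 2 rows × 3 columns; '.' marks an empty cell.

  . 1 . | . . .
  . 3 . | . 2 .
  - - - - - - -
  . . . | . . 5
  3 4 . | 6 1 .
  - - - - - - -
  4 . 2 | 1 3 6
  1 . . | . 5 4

Step 1. [r3c2∈{2,6}] r3c2 is the only open cell in col 2 admitting 2 ⇒ r3c2=2.
Step 2. [r3c1∈{6}] nothing but 6 survives at r3c1 ⇒ r3c1=6.
Step 3. [r2c1∈{5}] r2c1 is down to just 5, so r2c1=5.
Step 4. [r2c4∈{4}] nothing but 4 survives at r2c4. So r2c4=4.
Step 5. [r2c3∈{6}] nothing but 6 survives at r2c3. So r2c3=6.
Step 6. [r3c4∈{3}] r3c4's peers cover all but 3. So r3c4=3.
Step 7. [r4c6∈{2}] r4c6's peers cover all but 2. So r4c6=2.
Step 8. [r1c3∈{4}] only 4 remains possible at r1c3, so r1c3=4.
Step 9. [r6c2∈{6}] only 6 remains possible at r6c2 ⇒ r6c2=6.
Step 10. [r4c3∈{5}] nothing but 5 survives at r4c3 ⇒ r4c3=5.
Step 11. [r5c2∈{5}] nothing but 5 survives at r5c2, so r5c2=5.
Step 12. [r1c5∈{6}] r1c5's peers cover all but 6 ⇒ r1c5=6.
Step 13. [r6c3∈{3}] r6c3 is down to just 3 ⇒ r6c3=3.
Step 14. [r1c1∈{2}] nothing but 2 survives at r1c1, so r1c1=2.
Step 15. [r3c5∈{4}] r3c5's peers cover all but 4, so r3c5=4.
Step 16. [r1c6∈{3}] nothing but 3 survives at r1c6. So r1c6=3.
Step 17. [r1c4∈{5}] r1c4 is down to just 5. So r1c4=5.
Step 18. [r3c3∈{1}] r3c3 has the single candidate 1, so r3c3=1.
Step 19. [r2c6∈{1}] r2c6's peers cover all but 1 ⇒ r2c6=1.
Step 20. [r6c4∈{2}] nothing but 2 survives at r6c4. So r6c4=2.

Answer: 2 1 4 5 6 3 / 5 3 6 4 2 1 / 6 2 1 3 4 5 / 3 4 5 6 1 2 / 4 5 2 1 3 6 / 1 6 3 2 5 4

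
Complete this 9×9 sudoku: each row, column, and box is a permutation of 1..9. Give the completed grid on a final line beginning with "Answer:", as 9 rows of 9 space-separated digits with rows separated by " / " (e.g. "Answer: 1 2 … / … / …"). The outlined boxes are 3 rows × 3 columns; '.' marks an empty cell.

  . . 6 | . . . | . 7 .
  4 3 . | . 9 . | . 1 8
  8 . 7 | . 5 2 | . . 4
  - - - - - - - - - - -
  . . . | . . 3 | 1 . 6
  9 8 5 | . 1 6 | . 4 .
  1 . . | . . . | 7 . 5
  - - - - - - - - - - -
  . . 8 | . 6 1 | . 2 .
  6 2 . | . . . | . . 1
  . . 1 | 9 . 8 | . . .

Step 1. [r4c4∈{2,4,5,7,8}] row 4 places 5 nowhere but r4c4, so r4c4=5.
Step 2. [r2c7∈{2,5,6}] 5 has one home in row 2: r2c7. So r2c7=5.
Step 3. [r9c5∈{2,3,4,7}] row 9 places 2 nowhere but r9c5, so r9c5=2.
Step 4. [r5c4∈{2,7}] r5c4 is the only open cell in row 5 admitting 7. So r5c4=7.
Step 5. [r8c3∈{3,4,9}] col 3 places 9 nowhere but r8c3 ⇒ r8c3=9.
Step 6. [r1c6∈{4}] r1c6's peers cover all but 4, so r1c6=4.
Step 7. [r6c4∈{2,4,8}] col 4 places 2 nowhere but r6c4, so r6c4=2.
Step 8. [r8c5∈{3,4,7}] r8c5 is the only open cell in col 5 admitting 7, so r8c5=7.
Step 9. [r1c5∈{3,8}] r1c5 is the only open cell in col 5 admitting 3 ⇒ r1c5=3.
Step 10. [r4c8∈{8,9}] across row 4, 9 lands solely at r4c8, so r4c8=9.
Step 11. [r8c7∈{3,4,8}] r8c7 is the only open cell in col 7 admitting 8. So r8c7=8.
Step 12. [r2c3∈{2}] nothing but 2 survives at r2c3. So r2c3=2.
Step 13. [r4c3∈{4}] r4c3 has the single candidate 4. So r4c3=4.
Step 14. [r1c1∈{5}] only 5 remains possible at r1c1 ⇒ r1c1=5.
Step 15. [r4c2∈{7}] r4c2 is down to just 7, so r4c2=7.
Step 16. [r7c2∈{4,5}] r7c2 is the only open cell in row 7 admitting 5, so r7c2=5.
Step 17. [r9c8∈{3,5,6}] across row 9, 5 lands solely at r9c8. So r9c8=5.
Step 18. [r8c8∈{3}] r8c8 has the single candidate 3, so r8c8=3.
Step 19. [r3c7∈{3,6,9}] across row 3, 3 lands solely at r3c7, so r3c7=3.
Step 20. [r3c2∈{1,9}] row 3 places 9 nowhere but r3c2 ⇒ r3c2=9.
Step 21. [r9c1∈{3,7}] r9c1 is the only open cell in row 9 admitting 3, so r9c1=3.
Step 22. [r3c4∈{1,6}] across row 3, 1 lands solely at r3c4. So r3c4=1.
Step 23. [r5c7∈{2}] r5c7 is down to just 2 ⇒ r5c7=2.
Step 24. [r1c7∈{9}] only 9 remains possible at r1c7. So r1c7=9.
Step 25. [r7c7∈{4}] only 4 remains possible at r7c7 ⇒ r7c7=4.
Step 26. [r6c5∈{4,8}] across row 6, 4 lands solely at r6c5, so r6c5=4.
Step 27. [r9c9∈{7}] r9c9 has the single candidate 7 ⇒ r9c9=7.
Step 28. [r4c1∈{2}] r4c1 is down to just 2 ⇒ r4c1=2.
Step 29. [r9c7∈{6}] nothing but 6 survives at r9c7. So r9c7=6.
Step 30. [r5c9∈{3}] nothing but 3 survives at r5c9. So r5c9=3.
Step 31. [r7c1∈{7}] r7c1's peers cover all but 7, so r7c1=7.
Step 32. [r1c4∈{8}] r1c4's peers cover all but 8. So r1c4=8.
Step 33. [r7c4∈{3}] nothing but 3 survives at r7c4. So r7c4=3.
Step 34. [r6c3∈{3}] only 3 remains possible at r6c3. So r6c3=3.
Step 35. [r2c6∈{7}] only 7 remains possible at r2c6 ⇒ r2c6=7.
Step 36. [r6c8∈{8}] r6c8 is down to just 8 ⇒ r6c8=8.
Step 37. [r7c9∈{9}] nothing but 9 survives at r7c9. So r7c9=9.
Step 38. [r8c4∈{4}] nothing but 4 survives at r8c4, so r8c4=4.
Step 39. [r2c4∈{6}] nothing but 6 survives at r2c4, so r2c4=6.
Step 40. [r8c6∈{5}] nothing but 5 survives at r8c6. So r8c6=5.
Step 41. [r6c6∈{9}] r6c6 is down to just 9. So r6c6=9.
Step 42. [r9c2∈{4}] r9c2 is down to just 4 ⇒ r9c2=4.
Step 43. [r4c5∈{8}] r4c5 has the single candidate 8. So r4c5=8.
Step 44. [r1c2∈{1}] only 1 remains possible at r1c2. So r1c2=1.
Step 45. [r1c9∈{2}] r1c9 is down to just 2, so r1c9=2.
Step 46. [r3c8∈{6}] r3c8 is down to just 6, so r3c8=6.
Step 47. [r6c2∈{6}] nothing but 6 survives at r6c2. So r6c2=6.

Answer: 5 1 6 8 3 4 9 7 2 / 4 3 2 6 9 7 5 1 8 / 8 9 7 1 5 2 3 6 4 / 2 7 4 5 8 3 1 9 6 / 9 8 5 7 1 6 2 4 3 / 1 6 3 2 4 9 7 8 5 / 7 5 8 3 6 1 4 2 9 / 6 2 9 4 7 5 8 3 1 / 3 4 1 9 2 8 6 5 7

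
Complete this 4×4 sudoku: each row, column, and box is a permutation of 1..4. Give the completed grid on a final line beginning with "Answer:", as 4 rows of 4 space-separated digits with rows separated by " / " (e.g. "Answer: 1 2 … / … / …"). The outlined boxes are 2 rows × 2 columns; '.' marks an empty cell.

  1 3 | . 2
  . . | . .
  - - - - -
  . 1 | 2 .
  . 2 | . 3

Step 1. [r3c4∈{4}] nothing but 4 survives at r3c4, so r3c4=4.
Step 2. [r2c3∈{1,3,4}] in row 2, 3 fits only at r2c3 ⇒ r2c3=3.
Step 3. [r2c1∈{2,4}] row 2 places 2 nowhere but r2c1. So r2c1=2.
Step 4. [r1c3∈{4}] r1c3 has the single candidate 4, so r1c3=4.
Step 5. [r3c1∈{3}] nothing but 3 survives at r3c1. So r3c1=3.
Step 6. [r4c1∈{4}] r4c1 has the single candidate 4, so r4c1=4.
Step 7. [r2c4∈{1}] r2c4's peers cover all but 1 ⇒ r2c4=1.
Step 8. [r2c2∈{4}] r2c2 has the single candidate 4, so r2c2=4.
Step 9. [r4c3∈{1}] nothing but 1 survives at r4c3, so r4c3=1.

Answer: 1 3 4 2 / 2 4 3 1 / 3 1 2 4 / 4 2 1 3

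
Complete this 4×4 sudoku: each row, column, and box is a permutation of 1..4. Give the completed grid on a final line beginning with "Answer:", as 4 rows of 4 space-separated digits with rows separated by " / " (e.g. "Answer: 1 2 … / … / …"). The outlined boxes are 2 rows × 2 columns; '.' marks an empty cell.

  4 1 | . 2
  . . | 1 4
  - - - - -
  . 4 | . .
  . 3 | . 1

Step 1. [r4c1∈{2}] r4c1 is down to just 2 ⇒ r4c1=2.
Step 2. [r1c3∈{3}] only 3 remains possible at r1c3, so r1c3=3.
Step 3. [r2c1∈{3}] nothing but 3 survives at r2c1. So r2c1=3.
Step 4. [r3c1∈{1}] r3c1's peers cover all but 1, so r3c1=1.
Step 5. [r4c3∈{4}] r4c3's peers cover all but 4 ⇒ r4c3=4.
Step 6. [r2c2∈{2}] only 2 remains possible at r2c2 ⇒ r2c2=2.
Step 7. [r3c3∈{2}] r3c3's peers cover all but 2, so r3c3=2.
Step 8. [r3c4∈{3}] r3c4 is down to just 3. So r3c4=3.

Answer: 4 1 3 2 / 3 2 1 4 / 1 4 2 3 / 2 3 4 1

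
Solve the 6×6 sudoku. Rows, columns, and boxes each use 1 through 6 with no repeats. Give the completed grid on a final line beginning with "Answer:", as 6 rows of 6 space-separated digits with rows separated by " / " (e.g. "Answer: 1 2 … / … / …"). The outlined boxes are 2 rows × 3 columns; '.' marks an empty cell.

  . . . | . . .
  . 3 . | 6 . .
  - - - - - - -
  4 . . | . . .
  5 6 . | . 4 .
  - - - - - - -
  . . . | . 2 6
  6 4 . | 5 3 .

Step 1. [r6c6∈{1}] only 1 remains possible at r6c6. So r6c6=1.
Step 2. [r1c3∈{1,2,4,5,6}] r1c3 is the only open cell in row 1 admitting 6 ⇒ r1c3=6.
Step 3. [r2c3∈{1,2,4,5}] col 3 places 4 nowhere but r2c3, so r2c3=4.
Step 4. [r1c2∈{1,2,5}] r1c2 is the only open cell in box 1 admitting 5. So r1c2=5.
Step 5. [r3c2∈{1,2}] 2 has one home in col 2: r3c2. So r3c2=2.
Step 6. [r1c5∈{1}] r1c5 is down to just 1, so r1c5=1.
Step 7. [r1c1∈{2}] nothing but 2 survives at r1c1, so r1c1=2.
Step 8. [r4c4∈{1,2,3}] 2 has one home in col 4: r4c4, so r4c4=2.
Step 9. [r4c6∈{3}] r4c6 is down to just 3, so r4c6=3.
Step 10. [r5c1∈{1,3}] r5c1 is the only open cell in col 1 admitting 3, so r5c1=3.
Step 11. [r3c6∈{5}] nothing but 5 survives at r3c6. So r3c6=5.
Step 12. [r4c3∈{1}] r4c3 is down to just 1 ⇒ r4c3=1.
Step 13. [r1c4∈{3,4}] in row 1, 3 fits only at r1c4, so r1c4=3.
Step 14. [r3c5∈{6}] r3c5 is down to just 6, so r3c5=6.
Step 15. [r6c3∈{2}] r6c3 has the single candidate 2 ⇒ r6c3=2.
Step 16. [r5c4∈{4}] only 4 remains possible at r5c4. So r5c4=4.
Step 17. [r2c5∈{5}] only 5 remains possible at r2c5, so r2c5=5.
Step 18. [r2c1∈{1}] r2c1 is down to just 1. So r2c1=1.
Step 19. [r1c6∈{4}] r1c6 has the single candidate 4. So r1c6=4.
Step 20. [r5c2∈{1}] only 1 remains possible at r5c2 ⇒ r5c2=1.
Step 21. [r3c4∈{1}] only 1 remains possible at r3c4, so r3c4=1.
Step 22. [r2c6∈{2}] r2c6 has the single candidate 2 ⇒ r2c6=2.
Step 23. [r3c3∈{3}] nothing but 3 survives at r3c3 ⇒ r3c3=3.
Step 24. [r5c3∈{5}] r5c3 is down to just 5, so r5c3=5.

Answer: 2 5 6 3 1 4 / 1 3 4 6 5 2 / 4 2 3 1 6 5 / 5 6 1 2 4 3 / 3 1 5 4 2 6 / 6 4 2 5 3 1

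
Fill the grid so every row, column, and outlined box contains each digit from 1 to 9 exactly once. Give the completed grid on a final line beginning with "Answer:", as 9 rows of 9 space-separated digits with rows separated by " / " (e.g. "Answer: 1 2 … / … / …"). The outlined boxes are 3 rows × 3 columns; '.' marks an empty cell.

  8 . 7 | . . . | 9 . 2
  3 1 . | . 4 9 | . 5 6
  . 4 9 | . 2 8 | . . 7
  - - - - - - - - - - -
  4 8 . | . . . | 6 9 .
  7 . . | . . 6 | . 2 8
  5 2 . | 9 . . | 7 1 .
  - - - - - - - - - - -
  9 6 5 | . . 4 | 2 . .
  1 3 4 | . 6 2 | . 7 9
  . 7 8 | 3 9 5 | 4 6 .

Step 1. [r6c6∈{3}] r6c6 is down to just 3, so r6c6=3.
Step 2. [r3c4∈{1,5,6}] row 3 places 5 nowhere but r3c4 ⇒ r3c4=5.
Step 3. [r7c8∈{3,8}] across col 8, 8 lands solely at r7c8, so r7c8=8.
Step 4. [r4c6∈{1,7}] across col 6, 7 lands solely at r4c6 ⇒ r4c6=7.
Step 5. [r4c9∈{3,5}] 5 has one home in col 9: r4c9, so r4c9=5.
Step 6. [r4c5∈{1}] r4c5 has the single candidate 1, so r4c5=1.
Step 7. [r7c4∈{1,7}] in box 8, 1 fits only at r7c4 ⇒ r7c4=1.
Step 8. [r5c7∈{3}] only 3 remains possible at r5c7. So r5c7=3.
Step 9. [r1c5∈{3}] r1c5 is down to just 3, so r1c5=3.
Step 10. [r2c7∈{8}] nothing but 8 survives at r2c7 ⇒ r2c7=8.
Step 11. [r5c5∈{5}] r5c5 has the single candidate 5 ⇒ r5c5=5.
Step 12. [r9c9∈{1}] nothing but 1 survives at r9c9 ⇒ r9c9=1.
Step 13. [r1c8∈{4}] nothing but 4 survives at r1c8, so r1c8=4.
Step 14. [r1c4∈{6}] only 6 remains possible at r1c4. So r1c4=6.
Step 15. [r1c6∈{1}] r1c6 is down to just 1 ⇒ r1c6=1.
Step 16. [r7c5∈{7}] nothing but 7 survives at r7c5 ⇒ r7c5=7.
Step 17. [r9c1∈{2}] r9c1 has the single candidate 2 ⇒ r9c1=2.
Step 18. [r5c3∈{1}] r5c3's peers cover all but 1 ⇒ r5c3=1.
Step 19. [r2c4∈{7}] only 7 remains possible at r2c4. So r2c4=7.
Step 20. [r8c4∈{8}] r8c4's peers cover all but 8. So r8c4=8.
Step 21. [r6c9∈{4}] r6c9 is down to just 4, so r6c9=4.
Step 22. [r5c2∈{9}] nothing but 9 survives at r5c2. So r5c2=9.
Step 23. [r7c9∈{3}] r7c9 is down to just 3. So r7c9=3.
Step 24. [r6c5∈{8}] only 8 remains possible at r6c5, so r6c5=8.
Step 25. [r5c4∈{4}] r5c4's peers cover all but 4. So r5c4=4.
Step 26. [r8c7∈{5}] r8c7's peers cover all but 5, so r8c7=5.
Step 27. [r4c4∈{2}] r4c4 has the single candidate 2 ⇒ r4c4=2.
Step 28. [r3c7∈{1}] r3c7's peers cover all but 1 ⇒ r3c7=1.
Step 29. [r3c1∈{6}] nothing but 6 survives at r3c1. So r3c1=6.
Step 30. [r6c3∈{6}] nothing but 6 survives at r6c3 ⇒ r6c3=6.
Step 31. [r2c3∈{2}] r2c3 has the single candidate 2. So r2c3=2.
Step 32. [r1c2∈{5}] r1c2 has the single candidate 5, so r1c2=5.
Step 33. [r3c8∈{3}] r3c8 is down to just 3. So r3c8=3.
Step 34. [r4c3∈{3}] nothing but 3 survives at r4c3, so r4c3=3.

Answer: 8 5 7 6 3 1 9 4 2 / 3 1 2 7 4 9 8 5 6 / 6 4 9 5 2 8 1 3 7 / 4 8 3 2 1 7 6 9 5 / 7 9 1 4 5 6 3 2 8 / 5 2 6 9 8 3 7 1 4 / 9 6 5 1 7 4 2 8 3 / 1 3 4 8 6 2 5 7 9 / 2 7 8 3 9 5 4 6 1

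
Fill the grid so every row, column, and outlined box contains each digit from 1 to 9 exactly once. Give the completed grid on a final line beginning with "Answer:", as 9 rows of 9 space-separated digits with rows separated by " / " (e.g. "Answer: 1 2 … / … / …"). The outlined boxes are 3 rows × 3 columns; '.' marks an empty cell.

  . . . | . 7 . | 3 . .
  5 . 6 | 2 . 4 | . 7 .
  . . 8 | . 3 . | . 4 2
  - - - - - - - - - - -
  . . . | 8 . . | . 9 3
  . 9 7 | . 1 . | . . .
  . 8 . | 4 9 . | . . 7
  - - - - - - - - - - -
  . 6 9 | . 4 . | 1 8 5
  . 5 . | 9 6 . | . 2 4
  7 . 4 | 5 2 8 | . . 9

Step 1. [r9c2∈{1,3}] in row 9, 1 fits only at r9c2 ⇒ r9c2=1.
Step 2. [r4c6∈{2,5,6,7}] row 4 places 7 nowhere but r4c6, so r4c6=7.
Step 3. [r7c6∈{3}] r7c6 is down to just 3, so r7c6=3.
Step 4. [r6c8∈{1,5,6}] box 6 places 1 nowhere but r6c8, so r6c8=1.
Step 5. [r1c9∈{1,6,8}] row 1 places 8 nowhere but r1c9. So r1c9=8.
Step 6. [r5c9∈{6}] nothing but 6 survives at r5c9 ⇒ r5c9=6.
Step 7. [r6c6∈{2,5,6}] box 5 places 6 nowhere but r6c6. So r6c6=6.
Step 8. [r5c8∈{5}] r5c8 is down to just 5, so r5c8=5.
Step 9. [r7c1∈{2}] only 2 remains possible at r7c1 ⇒ r7c1=2.
Step 10. [r1c8∈{6}] nothing but 6 survives at r1c8. So r1c8=6.
Step 11. [r1c4∈{1}] r1c4 is down to just 1 ⇒ r1c4=1.
Step 12. [r6c1∈{3}] nothing but 3 survives at r6c1, so r6c1=3.
Step 13. [r5c1∈{4}] r5c1's peers cover all but 4 ⇒ r5c1=4.
Step 14. [r4c2∈{2}] only 2 remains possible at r4c2, so r4c2=2.
Step 15. [r1c6∈{5,9}] r1c6 is the only open cell in row 1 admitting 5. So r1c6=5.
Step 16. [r4c3∈{1,5}] across col 3, 1 lands solely at r4c3 ⇒ r4c3=1.
Step 17. [r3c6∈{9}] r3c6's peers cover all but 9. So r3c6=9.
Step 18. [r6c7∈{2}] r6c7 has the single candidate 2, so r6c7=2.
Step 19. [r2c9∈{1}] r2c9's peers cover all but 1. So r2c9=1.
Step 20. [r4c7∈{4}] r4c7's peers cover all but 4, so r4c7=4.
Step 21. [r2c2∈{3}] only 3 remains possible at r2c2. So r2c2=3.
Step 22. [r3c7∈{5}] r3c7 is down to just 5, so r3c7=5.
Step 23. [r5c7∈{8}] r5c7 has the single candidate 8. So r5c7=8.
Step 24. [r5c6∈{2}] only 2 remains possible at r5c6 ⇒ r5c6=2.
Step 25. [r4c5∈{5}] r4c5 has the single candidate 5 ⇒ r4c5=5.
Step 26. [r8c7∈{7}] nothing but 7 survives at r8c7, so r8c7=7.
Step 27. [r3c2∈{7}] nothing but 7 survives at r3c2, so r3c2=7.
Step 28. [r2c7∈{9}] r2c7 is down to just 9, so r2c7=9.
Step 29. [r6c3∈{5}] r6c3's peers cover all but 5 ⇒ r6c3=5.
Step 30. [r5c4∈{3}] only 3 remains possible at r5c4, so r5c4=3.
Step 31. [r2c5∈{8}] r2c5 is down to just 8, so r2c5=8.
Step 32. [r9c8∈{3}] only 3 remains possible at r9c8. So r9c8=3.
Step 33. [r8c3∈{3}] only 3 remains possible at r8c3 ⇒ r8c3=3.
Step 34. [r1c2∈{4}] r1c2 has the single candidate 4 ⇒ r1c2=4.
Step 35. [r1c3∈{2}] r1c3 is down to just 2 ⇒ r1c3=2.
Step 36. [r8c1∈{8}] nothing but 8 survives at r8c1 ⇒ r8c1=8.
Step 37. [r9c7∈{6}] r9c7 is down to just 6 ⇒ r9c7=6.
Step 38. [r4c1∈{6}] r4c1 is down to just 6. So r4c1=6.
Step 39. [r1c1∈{9}] r1c1 is down to just 9, so r1c1=9.
Step 40. [r7c4∈{7}] r7c4's peers cover all but 7. So r7c4=7.
Step 41. [r3c4∈{6}] r3c4's peers cover all but 6, so r3c4=6.
Step 42. [r3c1∈{1}] r3c1 has the single candidate 1 ⇒ r3c1=1.
Step 43. [r8c6∈{1}] nothing but 1 survives at r8c6. So r8c6=1.

Answer: 9 4 2 1 7 5 3 6 8 / 5 3 6 2 8 4 9 7 1 / 1 7 8 6 3 9 5 4 2 / 6 2 1 8 5 7 4 9 3 / 4 9 7 3 1 2 8 5 6 / 3 8 5 4 9 6 2 1 7 / 2 6 9 7 4 3 1 8 5 / 8 5 3 9 6 1 7 2 4 / 7 1 4 5 2 8 6 3 9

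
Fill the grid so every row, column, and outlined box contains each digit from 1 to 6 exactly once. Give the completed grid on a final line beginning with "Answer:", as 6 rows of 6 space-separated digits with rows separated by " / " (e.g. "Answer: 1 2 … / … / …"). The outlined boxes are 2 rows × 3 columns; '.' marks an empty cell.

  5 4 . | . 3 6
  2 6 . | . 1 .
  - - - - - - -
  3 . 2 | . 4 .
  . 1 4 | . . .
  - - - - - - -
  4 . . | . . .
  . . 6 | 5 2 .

Step 1. [r3c4∈{1,6}] row 3 places 6 nowhere but r3c4 ⇒ r3c4=6.
Step 2. [r5c4∈{1,3}] col 4 places 1 nowhere but r5c4, so r5c4=1.
Step 3. [r5c6∈{3}] r5c6 is down to just 3, so r5c6=3.
Step 4. [r2c6∈{4,5}] 5 has one home in row 2: r2c6. So r2c6=5.
Step 5. [r5c2∈{2,5}] r5c2 is the only open cell in row 5 admitting 2, so r5c2=2.
Step 6. [r1c4∈{2}] r1c4's peers cover all but 2 ⇒ r1c4=2.
Step 7. [r4c1∈{6}] only 6 remains possible at r4c1 ⇒ r4c1=6.
Step 8. [r3c2∈{5}] only 5 remains possible at r3c2 ⇒ r3c2=5.
Step 9. [r3c6∈{1}] nothing but 1 survives at r3c6, so r3c6=1.
Step 10. [r5c3∈{5}] r5c3 is down to just 5 ⇒ r5c3=5.
Step 11. [r1c3∈{1}] nothing but 1 survives at r1c3, so r1c3=1.
Step 12. [r5c5∈{6}] r5c5 is down to just 6. So r5c5=6.
Step 13. [r6c6∈{4}] r6c6 is down to just 4 ⇒ r6c6=4.
Step 14. [r6c1∈{1}] nothing but 1 survives at r6c1, so r6c1=1.
Step 15. [r4c4∈{3}] nothing but 3 survives at r4c4 ⇒ r4c4=3.
Step 16. [r2c3∈{3}] nothing but 3 survives at r2c3 ⇒ r2c3=3.
Step 17. [r2c4∈{4}] nothing but 4 survives at r2c4, so r2c4=4.
Step 18. [r4c5∈{5}] only 5 remains possible at r4c5, so r4c5=5.
Step 19. [r4c6∈{2}] r4c6 has the single candidate 2. So r4c6=2.
Step 20. [r6c2∈{3}] only 3 remains possible at r6c2. So r6c2=3.

Answer: 5 4 1 2 3 6 / 2 6 3 4 1 5 / 3 5 2 6 4 1 / 6 1 4 3 5 2 / 4 2 5 1 6 3 / 1 3 6 5 2 4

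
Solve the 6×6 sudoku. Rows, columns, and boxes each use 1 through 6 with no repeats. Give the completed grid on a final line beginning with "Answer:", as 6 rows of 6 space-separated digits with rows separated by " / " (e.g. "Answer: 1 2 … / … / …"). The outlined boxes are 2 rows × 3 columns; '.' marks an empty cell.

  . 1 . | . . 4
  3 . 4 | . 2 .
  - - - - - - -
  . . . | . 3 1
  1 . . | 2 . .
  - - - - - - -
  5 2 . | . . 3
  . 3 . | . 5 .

Step 1. [r1c5∈{6}] nothing but 6 survives at r1c5 ⇒ r1c5=6.
Step 2. [r5c5∈{1,4}] across col 5, 1 lands solely at r5c5, so r5c5=1.
Step 3. [r5c3∈{6}] only 6 remains possible at r5c3. So r5c3=6.
Step 4. [r3c1∈{2,4,6}] col 1 places 6 nowhere but r3c1, so r3c1=6.
Step 5. [r2c6∈{5}] r2c6 is down to just 5 ⇒ r2c6=5.
Step 6. [r3c4∈{4,5}] across col 4, 5 lands solely at r3c4 ⇒ r3c4=5.
Step 7. [r1c3∈{2,5}] in row 1, 5 fits only at r1c3. So r1c3=5.
Step 8. [r6c4∈{4,6}] across col 4, 6 lands solely at r6c4, so r6c4=6.
Step 9. [r4c5∈{4}] r4c5 is down to just 4 ⇒ r4c5=4.
Step 10. [r2c4∈{1}] only 1 remains possible at r2c4. So r2c4=1.
Step 11. [r3c2∈{4}] r3c2 has the single candidate 4 ⇒ r3c2=4.
Step 12. [r6c1∈{4}] only 4 remains possible at r6c1 ⇒ r6c1=4.
Step 13. [r1c4∈{3}] only 3 remains possible at r1c4. So r1c4=3.
Step 14. [r6c6∈{2}] r6c6 is down to just 2 ⇒ r6c6=2.
Step 15. [r5c4∈{4}] only 4 remains possible at r5c4, so r5c4=4.
Step 16. [r4c3∈{3}] r4c3's peers cover all but 3 ⇒ r4c3=3.
Step 17. [r4c6∈{6}] r4c6 has the single candidate 6 ⇒ r4c6=6.
Step 18. [r2c2∈{6}] nothing but 6 survives at r2c2, so r2c2=6.
Step 19. [r4c2∈{5}] only 5 remains possible at r4c2 ⇒ r4c2=5.
Step 20. [r3c3∈{2}] r3c3 has the single candidate 2. So r3c3=2.
Step 21. [r6c3∈{1}] r6c3's peers cover all but 1. So r6c3=1.
Step 22. [r1c1∈{2}] r1c1 is down to just 2. So r1c1=2.

Answer: 2 1 5 3 6 4 / 3 6 4 1 2 5 / 6 4 2 5 3 1 / 1 5 3 2 4 6 / 5 2 6 4 1 3 / 4 3 1 6 5 2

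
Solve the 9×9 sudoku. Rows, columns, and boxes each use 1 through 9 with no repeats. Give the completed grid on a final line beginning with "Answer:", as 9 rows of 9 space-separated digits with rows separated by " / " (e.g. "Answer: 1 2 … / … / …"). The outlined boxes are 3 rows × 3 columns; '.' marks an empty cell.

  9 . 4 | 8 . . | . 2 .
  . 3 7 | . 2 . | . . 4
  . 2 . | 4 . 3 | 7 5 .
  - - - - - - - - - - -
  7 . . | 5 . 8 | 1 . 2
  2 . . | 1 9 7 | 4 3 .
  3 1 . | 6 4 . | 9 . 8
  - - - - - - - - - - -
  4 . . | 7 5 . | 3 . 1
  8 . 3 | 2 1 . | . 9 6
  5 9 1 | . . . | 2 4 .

Step 1. [r3c5∈{6}] nothing but 6 survives at r3c5, so r3c5=6.
Step 2. [r7c2∈{6}] nothing but 6 survives at r7c2, so r7c2=6.
Step 3. [r2c8∈{1,6,8}] r2c8 is the only open cell in col 8 admitting 1, so r2c8=1.
Step 4. [r5c3∈{5,6,8}] row 5 places 6 nowhere but r5c3. So r5c3=6.
Step 5. [r1c2∈{5}] nothing but 5 survives at r1c2. So r1c2=5.
Step 6. [r2c1∈{6}] r2c1's peers cover all but 6. So r2c1=6.
Step 7. [r9c5∈{3,8}] in row 9, 8 fits only at r9c5. So r9c5=8.
Step 8. [r2c6∈{5,9}] 5 has one home in row 2: r2c6 ⇒ r2c6=5.
Step 9. [r2c7∈{8}] only 8 remains possible at r2c7. So r2c7=8.
Step 10. [r9c9∈{7}] r9c9 is down to just 7, so r9c9=7.
Step 11. [r6c8∈{7}] r6c8 is down to just 7. So r6c8=7.
Step 12. [r1c6∈{1}] r1c6 has the single candidate 1, so r1c6=1.
Step 13. [r9c6∈{6}] only 6 remains possible at r9c6. So r9c6=6.
Step 14. [r7c8∈{8}] r7c8's peers cover all but 8, so r7c8=8.
Step 15. [r1c5∈{7}] r1c5 is down to just 7, so r1c5=7.
Step 16. [r4c5∈{3}] r4c5 is down to just 3 ⇒ r4c5=3.
Step 17. [r8c6∈{4}] only 4 remains possible at r8c6 ⇒ r8c6=4.
Step 18. [r7c3∈{2}] nothing but 2 survives at r7c3. So r7c3=2.
Step 19. [r3c9∈{9}] r3c9 has the single candidate 9 ⇒ r3c9=9.
Step 20. [r5c9∈{5}] r5c9 has the single candidate 5 ⇒ r5c9=5.
Step 21. [r3c1∈{1}] r3c1 is down to just 1. So r3c1=1.
Step 22. [r5c2∈{8}] r5c2 has the single candidate 8, so r5c2=8.
Step 23. [r6c6∈{2}] r6c6's peers cover all but 2, so r6c6=2.
Step 24. [r8c7∈{5}] r8c7 has the single candidate 5, so r8c7=5.
Step 25. [r4c2∈{4}] r4c2's peers cover all but 4 ⇒ r4c2=4.
Step 26. [r3c3∈{8}] only 8 remains possible at r3c3. So r3c3=8.
Step 27. [r4c8∈{6}] only 6 remains possible at r4c8. So r4c8=6.
Step 28. [r8c2∈{7}] r8c2's peers cover all but 7, so r8c2=7.
Step 29. [r1c7∈{6}] r1c7's peers cover all but 6. So r1c7=6.
Step 30. [r6c3∈{5}] r6c3's peers cover all but 5 ⇒ r6c3=5.
Step 31. [r4c3∈{9}] r4c3's peers cover all but 9. So r4c3=9.
Step 32. [r2c4∈{9}] r2c4 has the single candidate 9. So r2c4=9.
Step 33. [r9c4∈{3}] r9c4 has the single candidate 3, so r9c4=3.
Step 34. [r1c9∈{3}] only 3 remains possible at r1c9, so r1c9=3.
Step 35. [r7c6∈{9}] nothing but 9 survives at r7c6, so r7c6=9.

Answer: 9 5 4 8 7 1 6 2 3 / 6 3 7 9 2 5 8 1 4 / 1 2 8 4 6 3 7 5 9 / 7 4 9 5 3 8 1 6 2 / 2 8 6 1 9 7 4 3 5 / 3 1 5 6 4 2 9 7 8 / 4 6 2 7 5 9 3 8 1 / 8 7 3 2 1 4 5 9 6 / 5 9 1 3 8 6 2 4 7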